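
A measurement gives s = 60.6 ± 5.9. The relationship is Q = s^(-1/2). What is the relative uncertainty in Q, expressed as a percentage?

For a monomial Q ∝ s^(-1/2), fractional errors add in quadrature:
  (−½·δs/s)² = (-0.5×0.0974)² = 0.00237
δQ/Q = √(0.00237) = 0.0487

4.87%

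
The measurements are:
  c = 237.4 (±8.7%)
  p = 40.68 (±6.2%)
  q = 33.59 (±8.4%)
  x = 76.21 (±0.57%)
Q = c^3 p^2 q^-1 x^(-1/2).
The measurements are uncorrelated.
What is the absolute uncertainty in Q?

Products/powers → add relative errors in quadrature, weighted by exponent:
  (3·δc/c)² = (3×0.0870)² = 0.0681;  (2·δp/p)² = (2×0.0620)² = 0.0154;  (-1·δq/q)² = (-1×0.0840)² = 0.00706;  (−½·δx/x)² = (-0.5×0.00570)² = 8.12e-06
δQ/Q = √(0.0906) = 0.301
Q = 7.551e+07, so δQ = 0.301 × 7.551e+07 = 2.27e+07.

2.27e+07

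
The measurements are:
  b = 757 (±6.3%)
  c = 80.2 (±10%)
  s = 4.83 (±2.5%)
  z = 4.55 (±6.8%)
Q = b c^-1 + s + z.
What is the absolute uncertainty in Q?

1.16

Let p = b·c^-1 = 9.44. δp/p = √((1·δb/b)² + (-1·δc/c)²) = √(0.00397 + 0.0100) = 0.118, so δp = 1.12.
Q = p + s + z: δQ = √(δp² + δs² + δz²) = √(1.24 + 0.0146 + 0.0957) = 1.16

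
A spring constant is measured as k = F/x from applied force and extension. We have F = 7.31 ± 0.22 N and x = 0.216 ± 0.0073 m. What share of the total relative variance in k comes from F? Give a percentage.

(δk/k)² = (1·δF/F)² + (-1·δx/x)²
  F term: (1×0.0301)² = 0.000906
  x term: (-1×0.0338)² = 0.00114
Total = 0.00205. Share from F = 0.000906/0.00205 = 0.442.

44.2%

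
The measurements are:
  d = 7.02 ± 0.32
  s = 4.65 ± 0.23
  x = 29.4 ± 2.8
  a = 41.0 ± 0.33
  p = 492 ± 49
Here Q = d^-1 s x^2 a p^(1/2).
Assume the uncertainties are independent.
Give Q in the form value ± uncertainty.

Products/powers → add relative errors in quadrature, weighted by exponent:
  (-1·δd/d)² = (-1×0.0456)² = 0.00208;  (1·δs/s)² = (1×0.0495)² = 0.00245;  (2·δx/x)² = (2×0.0952)² = 0.0363;  (1·δa/a)² = (1×0.00805)² = 6.48e-05;  (½·δp/p)² = (0.5×0.0996)² = 0.00248
δQ/Q = √(0.0434) = 0.208
Q = 5.21e+05, so δQ = 0.208 × 5.21e+05 = 1.08e+05.

(5.21 ± 1.08) × 10^5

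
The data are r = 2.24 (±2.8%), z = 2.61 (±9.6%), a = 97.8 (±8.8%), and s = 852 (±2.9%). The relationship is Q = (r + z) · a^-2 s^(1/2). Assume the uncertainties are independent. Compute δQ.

Let u = r + z = 4.85. δu = √(δr² + δz²) = √(0.00393 + 0.0628) = 0.258, so δu/u = 0.0533.
Q is then a monomial in u, a, s:
δQ/Q = √((δu/u)² + (-2·δa/a)² + (½·δs/s)²) = √(0.00284 + 0.0310 + 0.000210) = 0.184
Q = 0.0148, so δQ = 0.184 × 0.0148 = 0.00273.

0.00273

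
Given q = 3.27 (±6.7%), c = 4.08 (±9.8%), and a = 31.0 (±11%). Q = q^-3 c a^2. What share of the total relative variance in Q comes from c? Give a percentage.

(δQ/Q)² = (-3·δq/q)² + (1·δc/c)² + (2·δa/a)²
  q term: (-3×0.0670)² = 0.0404
  c term: (1×0.0980)² = 0.00960
  a term: (2×0.110)² = 0.0484
Total = 0.0984. Share from c = 0.00960/0.0984 = 0.0976.

9.76%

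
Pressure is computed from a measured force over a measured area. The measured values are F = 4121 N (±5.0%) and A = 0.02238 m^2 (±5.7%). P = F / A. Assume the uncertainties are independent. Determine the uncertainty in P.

Each factor contributes (exponent × relative error)² to (δP/P)²:
  (1·δF/F)² = (1×0.0500)² = 0.00250;  (-1·δA/A)² = (-1×0.0570)² = 0.00325
δP/P = √(0.00575) = 0.0758
P = 184100 Pa, so δP = 0.0758 × 184100 = 14000 Pa.

14000 Pa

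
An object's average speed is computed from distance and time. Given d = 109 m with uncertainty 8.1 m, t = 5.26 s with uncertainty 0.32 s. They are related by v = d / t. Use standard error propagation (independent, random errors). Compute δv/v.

0.0960

Since v is a product/quotient, work with relative uncertainties:
  (1·δd/d)² = (1×0.0743)² = 0.00552;  (-1·δt/t)² = (-1×0.0608)² = 0.00370
δv/v = √(0.00922) = 0.0960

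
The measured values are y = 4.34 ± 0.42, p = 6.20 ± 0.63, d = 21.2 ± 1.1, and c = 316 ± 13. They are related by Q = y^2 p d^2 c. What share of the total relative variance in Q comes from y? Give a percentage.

62.2%

(δQ/Q)² = (2·δy/y)² + (1·δp/p)² + (2·δd/d)² + (1·δc/c)²
  y term: (2×0.0968)² = 0.0375
  p term: (1×0.102)² = 0.0103
  d term: (2×0.0519)² = 0.0108
  c term: (1×0.0411)² = 0.00169
Total = 0.0602. Share from y = 0.0375/0.0602 = 0.622.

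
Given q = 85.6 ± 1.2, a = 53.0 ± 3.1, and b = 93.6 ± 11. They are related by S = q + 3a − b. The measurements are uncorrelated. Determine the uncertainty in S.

For a sum/difference, combine absolute errors in quadrature:
  (δq)² = 1.44;  (3·δa)² = 86.5;  (δb)² = 121
δS = √(209) = 14.5

14.5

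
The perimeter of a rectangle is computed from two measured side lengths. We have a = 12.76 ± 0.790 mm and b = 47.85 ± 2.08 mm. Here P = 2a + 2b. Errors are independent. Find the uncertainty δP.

Absolute uncertainties add in quadrature for a linear combination:
  (2·δa)² = 2.50;  (2·δb)² = 17.3
δP = √(19.8) = 4.45 mm

4.45 mm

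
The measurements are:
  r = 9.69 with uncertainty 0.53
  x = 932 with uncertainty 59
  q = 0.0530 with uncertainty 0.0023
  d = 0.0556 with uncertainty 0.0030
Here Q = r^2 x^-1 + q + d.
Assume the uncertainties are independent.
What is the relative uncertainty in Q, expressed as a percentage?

Let p = r^2·x^-1 = 0.101. δp/p = √((2·δr/r)² + (-1·δx/x)²) = √(0.0120 + 0.00401) = 0.126, so δp = 0.0127.
Q = p + q + d: δQ = √(δp² + δq² + δd²) = √(0.000162 + 5.29e-06 + 9e-06) = 0.0133
Q = 0.209, so δQ/Q = 0.0133/0.209 = 0.0634.

6.34%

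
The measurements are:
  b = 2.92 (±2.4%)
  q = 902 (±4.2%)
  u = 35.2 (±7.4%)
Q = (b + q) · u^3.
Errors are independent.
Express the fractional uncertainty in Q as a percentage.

22.6%

Let w = b + q = 905. δw = √(δb² + δq²) = √(0.00491 + 1440) = 37.9, so δw/w = 0.0419.
Q is then a monomial in w, u:
δQ/Q = √((δw/w)² + (3·δu/u)²) = √(0.00175 + 0.0493) = 0.226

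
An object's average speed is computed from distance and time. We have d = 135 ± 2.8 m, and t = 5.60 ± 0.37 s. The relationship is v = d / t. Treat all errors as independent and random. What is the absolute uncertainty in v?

Relative error in a monomial: (δv/v)² = Σ (nᵢ · δxᵢ/xᵢ)².
  (1·δd/d)² = (1×0.0207)² = 0.000430;  (-1·δt/t)² = (-1×0.0661)² = 0.00437
δv/v = √(0.00480) = 0.0693
v = 24.1 m/s, so δv = 0.0693 × 24.1 = 1.67 m/s.

1.67 m/s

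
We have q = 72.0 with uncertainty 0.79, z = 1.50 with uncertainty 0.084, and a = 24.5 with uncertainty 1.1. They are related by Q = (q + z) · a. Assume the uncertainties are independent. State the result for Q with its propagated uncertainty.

1800 ± 83.2

Let u = q + z = 73.5. δu = √(δq² + δz²) = √(0.624 + 0.00706) = 0.794, so δu/u = 0.0108.
Q is then a monomial in u, a:
δQ/Q = √((δu/u)² + (1·δa/a)²) = √(0.000117 + 0.00202) = 0.0462
Q = 1800, so δQ = 0.0462 × 1800 = 83.2.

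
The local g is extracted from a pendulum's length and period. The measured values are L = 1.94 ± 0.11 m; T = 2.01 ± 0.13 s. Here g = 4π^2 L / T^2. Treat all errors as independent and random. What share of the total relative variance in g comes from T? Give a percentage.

(δg/g)² = (1·δL/L)² + (-2·δT/T)²
  L term: (1×0.0567)² = 0.00322
  T term: (-2×0.0647)² = 0.0167
Total = 0.0199. Share from T = 0.0167/0.0199 = 0.839.

83.9%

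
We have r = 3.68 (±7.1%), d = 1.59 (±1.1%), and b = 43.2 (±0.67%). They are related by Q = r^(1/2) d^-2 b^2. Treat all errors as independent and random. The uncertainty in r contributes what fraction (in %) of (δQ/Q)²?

65.5%

(δQ/Q)² = (½·δr/r)² + (-2·δd/d)² + (2·δb/b)²
  r term: (0.5×0.0710)² = 0.00126
  d term: (-2×0.0110)² = 0.000484
  b term: (2×0.00670)² = 0.000180
Total = 0.00192. Share from r = 0.00126/0.00192 = 0.655.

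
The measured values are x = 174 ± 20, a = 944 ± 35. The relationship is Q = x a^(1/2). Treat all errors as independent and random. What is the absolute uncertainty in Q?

622

Since Q is a product/quotient, work with relative uncertainties:
  (1·δx/x)² = (1×0.115)² = 0.0132;  (½·δa/a)² = (0.5×0.0371)² = 0.000344
δQ/Q = √(0.0136) = 0.116
Q = 5350, so δQ = 0.116 × 5350 = 622.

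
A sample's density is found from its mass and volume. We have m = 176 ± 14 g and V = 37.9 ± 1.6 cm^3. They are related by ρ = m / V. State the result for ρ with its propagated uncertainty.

Relative error in a monomial: (δρ/ρ)² = Σ (nᵢ · δxᵢ/xᵢ)².
  (1·δm/m)² = (1×0.0795)² = 0.00633;  (-1·δV/V)² = (-1×0.0422)² = 0.00178
δρ/ρ = √(0.00811) = 0.0901
ρ = 4.64 g/cm^3, so δρ = 0.0901 × 4.64 = 0.418 g/cm^3.

4.64 ± 0.418 g/cm^3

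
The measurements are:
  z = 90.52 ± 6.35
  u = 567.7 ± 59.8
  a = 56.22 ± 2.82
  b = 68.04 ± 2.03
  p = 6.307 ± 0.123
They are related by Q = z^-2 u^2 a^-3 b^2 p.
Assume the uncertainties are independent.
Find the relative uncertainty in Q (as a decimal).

0.301

Since Q is a product/quotient, work with relative uncertainties:
  (-2·δz/z)² = (-2×0.0702)² = 0.0197;  (2·δu/u)² = (2×0.105)² = 0.0444;  (-3·δa/a)² = (-3×0.0502)² = 0.0226;  (2·δb/b)² = (2×0.0298)² = 0.00356;  (1·δp/p)² = (1×0.0195)² = 0.000380
δQ/Q = √(0.0907) = 0.301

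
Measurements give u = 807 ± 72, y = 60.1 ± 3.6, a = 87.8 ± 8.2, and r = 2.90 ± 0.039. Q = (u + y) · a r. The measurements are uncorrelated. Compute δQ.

Let w = u + y = 867. δw = √(δu² + δy²) = √(5180 + 13.0) = 72.1, so δw/w = 0.0831.
Q is then a monomial in w, a, r:
δQ/Q = √((δw/w)² + (1·δa/a)² + (1·δr/r)²) = √(0.00691 + 0.00872 + 0.000181) = 0.126
Q = 2.21e+05, so δQ = 0.126 × 2.21e+05 = 27800.

27800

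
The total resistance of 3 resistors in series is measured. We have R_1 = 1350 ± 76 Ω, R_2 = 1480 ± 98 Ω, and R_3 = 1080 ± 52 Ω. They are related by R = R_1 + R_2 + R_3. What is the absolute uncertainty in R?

134 Ω

For a sum/difference, combine absolute errors in quadrature:
  (δR_1)² = 5780;  (δR_2)² = 9600;  (δR_3)² = 2700
δR = √(18100) = 134 Ω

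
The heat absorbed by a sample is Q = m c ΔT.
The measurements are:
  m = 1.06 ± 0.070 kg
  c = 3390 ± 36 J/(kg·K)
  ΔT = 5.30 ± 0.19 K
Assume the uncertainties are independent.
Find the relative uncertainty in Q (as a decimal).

0.0759

Each factor contributes (exponent × relative error)² to (δQ/Q)²:
  (1·δm/m)² = (1×0.0660)² = 0.00436;  (1·δc/c)² = (1×0.0106)² = 0.000113;  (1·δΔT/ΔT)² = (1×0.0358)² = 0.00129
δQ/Q = √(0.00576) = 0.0759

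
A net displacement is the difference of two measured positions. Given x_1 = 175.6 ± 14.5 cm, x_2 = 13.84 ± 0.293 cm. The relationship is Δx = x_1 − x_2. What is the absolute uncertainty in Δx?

Each term contributes (cᵢ δxᵢ)² to (δΔx)²:
  (δx_1)² = 210;  (δx_2)² = 0.0858
δΔx = √(210) = 14.5 cm

14.5 cm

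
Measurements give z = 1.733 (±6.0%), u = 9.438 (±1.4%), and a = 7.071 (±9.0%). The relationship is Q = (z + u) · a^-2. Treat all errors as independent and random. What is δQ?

0.0404

Let w = z + u = 11.17. δw = √(δz² + δu²) = √(0.0108 + 0.0175) = 0.168, so δw/w = 0.0151.
Q is then a monomial in w, a:
δQ/Q = √((δw/w)² + (-2·δa/a)²) = √(0.000227 + 0.0324) = 0.181
Q = 0.2234, so δQ = 0.181 × 0.2234 = 0.0404.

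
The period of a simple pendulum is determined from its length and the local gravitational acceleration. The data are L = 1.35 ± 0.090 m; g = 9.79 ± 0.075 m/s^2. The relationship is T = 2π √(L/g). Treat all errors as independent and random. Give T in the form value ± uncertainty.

2.33 ± 0.0783 s

Since T is a product/quotient, work with relative uncertainties:
  (½·δL/L)² = (0.5×0.0667)² = 0.00111;  (−½·δg/g)² = (-0.5×0.00766)² = 1.47e-05
δT/T = √(0.00113) = 0.0336
T = 2.33 s, so δT = 0.0336 × 2.33 = 0.0783 s.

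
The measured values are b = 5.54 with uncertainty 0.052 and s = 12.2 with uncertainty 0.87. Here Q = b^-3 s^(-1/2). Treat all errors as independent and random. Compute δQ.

7.65e-05

Relative error in a monomial: (δQ/Q)² = Σ (nᵢ · δxᵢ/xᵢ)².
  (-3·δb/b)² = (-3×0.00939)² = 0.000793;  (−½·δs/s)² = (-0.5×0.0713)² = 0.00127
δQ/Q = √(0.00206) = 0.0454
Q = 0.00168, so δQ = 0.0454 × 0.00168 = 7.65e-05.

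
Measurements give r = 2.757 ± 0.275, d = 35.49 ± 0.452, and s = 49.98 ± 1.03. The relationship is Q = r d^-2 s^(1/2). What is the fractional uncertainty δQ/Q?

Since Q is a product/quotient, work with relative uncertainties:
  (1·δr/r)² = (1×0.0997)² = 0.00995;  (-2·δd/d)² = (-2×0.0127)² = 0.000649;  (½·δs/s)² = (0.5×0.0206)² = 0.000106
δQ/Q = √(0.0107) = 0.103

0.103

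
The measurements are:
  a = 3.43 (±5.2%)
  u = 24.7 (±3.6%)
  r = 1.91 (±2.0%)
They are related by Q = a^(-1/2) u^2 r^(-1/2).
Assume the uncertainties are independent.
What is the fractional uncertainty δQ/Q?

0.0772

Each factor contributes (exponent × relative error)² to (δQ/Q)²:
  (−½·δa/a)² = (-0.5×0.0520)² = 0.000676;  (2·δu/u)² = (2×0.0360)² = 0.00518;  (−½·δr/r)² = (-0.5×0.0200)² = 0.000100
δQ/Q = √(0.00596) = 0.0772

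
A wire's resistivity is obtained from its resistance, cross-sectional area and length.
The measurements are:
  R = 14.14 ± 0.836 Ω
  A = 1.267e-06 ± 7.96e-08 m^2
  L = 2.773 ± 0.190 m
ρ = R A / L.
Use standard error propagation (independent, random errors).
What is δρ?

Products/powers → add relative errors in quadrature, weighted by exponent:
  (1·δR/R)² = (1×0.0591)² = 0.00350;  (1·δA/A)² = (1×0.0628)² = 0.00395;  (-1·δL/L)² = (-1×0.0685)² = 0.00469
δρ/ρ = √(0.0121) = 0.110
ρ = 6.461e-06 Ω·m, so δρ = 0.110 × 6.461e-06 = 7.12e-07 Ω·m.

7.12e-07 Ω·m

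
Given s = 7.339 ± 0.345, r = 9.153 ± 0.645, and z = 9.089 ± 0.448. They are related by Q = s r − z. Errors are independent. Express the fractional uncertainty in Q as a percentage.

Let p = s·r = 67.17. δp/p = √((1·δs/s)² + (1·δr/r)²) = √(0.00221 + 0.00497) = 0.0847, so δp = 5.69.
Q = p − z: δQ = √(δp² + δz²) = √(32.4 + 0.201) = 5.71
Q = 58.08, so δQ/Q = 5.71/58.08 = 0.0983.

9.83%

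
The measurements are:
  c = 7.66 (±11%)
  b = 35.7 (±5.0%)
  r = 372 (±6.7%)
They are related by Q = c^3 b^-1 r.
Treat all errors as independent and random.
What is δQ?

1590

Q is a product of powers, so relative uncertainties combine in quadrature:
  (3·δc/c)² = (3×0.110)² = 0.109;  (-1·δb/b)² = (-1×0.0500)² = 0.00250;  (1·δr/r)² = (1×0.0670)² = 0.00449
δQ/Q = √(0.116) = 0.340
Q = 4680, so δQ = 0.340 × 4680 = 1590.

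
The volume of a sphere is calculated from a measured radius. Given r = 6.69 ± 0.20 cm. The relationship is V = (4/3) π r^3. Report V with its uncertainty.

For a monomial V ∝ r^3, fractional errors add in quadrature:
  (3·δr/r)² = (3×0.0299)² = 0.00804
δV/V = √(0.00804) = 0.0897
V = 1250 cm^3, so δV = 0.0897 × 1250 = 112 cm^3.

1250 ± 112 cm^3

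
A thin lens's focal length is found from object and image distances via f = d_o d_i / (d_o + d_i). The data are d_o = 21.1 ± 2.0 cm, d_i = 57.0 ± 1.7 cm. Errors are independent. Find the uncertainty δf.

∂f/∂d_o = (d_i/(d_o+d_i))² = 0.533;  ∂f/∂d_i = (d_o/(d_o+d_i))² = 0.0730
δf = √((∂f/∂d_o · δd_o)² + (∂f/∂d_i · δd_i)²) = √(1.13 + 0.0154) = 1.07 cm

1.07 cm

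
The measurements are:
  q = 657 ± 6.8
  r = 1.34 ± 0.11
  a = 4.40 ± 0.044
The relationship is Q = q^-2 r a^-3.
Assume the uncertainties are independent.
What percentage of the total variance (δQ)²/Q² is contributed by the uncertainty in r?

83.5%

(δQ/Q)² = (-2·δq/q)² + (1·δr/r)² + (-3·δa/a)²
  q term: (-2×0.0104)² = 0.000428
  r term: (1×0.0821)² = 0.00674
  a term: (-3×0.0100)² = 0.000900
Total = 0.00807. Share from r = 0.00674/0.00807 = 0.835.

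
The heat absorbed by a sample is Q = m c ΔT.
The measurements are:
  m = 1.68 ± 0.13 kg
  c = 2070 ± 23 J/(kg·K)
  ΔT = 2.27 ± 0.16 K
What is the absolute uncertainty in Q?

Q is a product of powers, so relative uncertainties combine in quadrature:
  (1·δm/m)² = (1×0.0774)² = 0.00599;  (1·δc/c)² = (1×0.0111)² = 0.000123;  (1·δΔT/ΔT)² = (1×0.0705)² = 0.00497
δQ/Q = √(0.0111) = 0.105
Q = 7890 J, so δQ = 0.105 × 7890 = 831 J.

831 J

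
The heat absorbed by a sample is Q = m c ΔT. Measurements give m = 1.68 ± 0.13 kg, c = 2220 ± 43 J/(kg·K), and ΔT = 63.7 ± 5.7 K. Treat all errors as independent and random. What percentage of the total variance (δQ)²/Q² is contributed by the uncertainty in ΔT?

55.7%

(δQ/Q)² = (1·δm/m)² + (1·δc/c)² + (1·δΔT/ΔT)²
  m term: (1×0.0774)² = 0.00599
  c term: (1×0.0194)² = 0.000375
  ΔT term: (1×0.0895)² = 0.00801
Total = 0.0144. Share from ΔT = 0.00801/0.0144 = 0.557.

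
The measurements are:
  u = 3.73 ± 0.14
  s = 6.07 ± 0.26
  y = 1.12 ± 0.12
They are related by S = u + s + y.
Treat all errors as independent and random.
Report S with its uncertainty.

Each term contributes (cᵢ δxᵢ)² to (δS)²:
  (δu)² = 0.0196;  (δs)² = 0.0676;  (δy)² = 0.0144
δS = √(0.102) = 0.319
S = 10.9.

10.9 ± 0.319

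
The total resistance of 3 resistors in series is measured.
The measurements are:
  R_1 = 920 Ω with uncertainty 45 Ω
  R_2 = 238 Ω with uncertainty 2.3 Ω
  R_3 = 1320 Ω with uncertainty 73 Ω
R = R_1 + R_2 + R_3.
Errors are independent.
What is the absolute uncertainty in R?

R is a linear combination, so absolute uncertainties add in quadrature:
  (δR_1)² = 2020;  (δR_2)² = 5.29;  (δR_3)² = 5330
δR = √(7360) = 85.8 Ω

85.8 Ω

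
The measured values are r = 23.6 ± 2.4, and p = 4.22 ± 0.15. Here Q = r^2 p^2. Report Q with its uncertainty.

9920 ± 2140

Since Q is a product/quotient, work with relative uncertainties:
  (2·δr/r)² = (2×0.102)² = 0.0414;  (2·δp/p)² = (2×0.0355)² = 0.00505
δQ/Q = √(0.0464) = 0.215
Q = 9920, so δQ = 0.215 × 9920 = 2140.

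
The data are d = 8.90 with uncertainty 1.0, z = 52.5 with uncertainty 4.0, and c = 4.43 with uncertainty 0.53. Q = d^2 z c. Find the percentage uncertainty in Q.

Each factor contributes (exponent × relative error)² to (δQ/Q)²:
  (2·δd/d)² = (2×0.112)² = 0.0505;  (1·δz/z)² = (1×0.0762)² = 0.00580;  (1·δc/c)² = (1×0.120)² = 0.0143
δQ/Q = √(0.0706) = 0.266

26.6%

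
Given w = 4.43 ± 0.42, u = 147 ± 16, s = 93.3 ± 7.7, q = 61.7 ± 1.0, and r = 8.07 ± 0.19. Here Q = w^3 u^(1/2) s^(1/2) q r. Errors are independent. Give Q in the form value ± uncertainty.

Each factor contributes (exponent × relative error)² to (δQ/Q)²:
  (3·δw/w)² = (3×0.0948)² = 0.0809;  (½·δu/u)² = (0.5×0.109)² = 0.00296;  (½·δs/s)² = (0.5×0.0825)² = 0.00170;  (1·δq/q)² = (1×0.0162)² = 0.000263;  (1·δr/r)² = (1×0.0235)² = 0.000554
δQ/Q = √(0.0864) = 0.294
Q = 5.07e+06, so δQ = 0.294 × 5.07e+06 = 1.49e+06.

(5.07 ± 1.49) × 10^6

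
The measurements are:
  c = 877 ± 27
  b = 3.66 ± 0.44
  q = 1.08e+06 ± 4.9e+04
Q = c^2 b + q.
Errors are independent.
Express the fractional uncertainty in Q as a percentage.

9.84%

Let p = c^2·b = 2.82e+06. δp/p = √((2·δc/c)² + (1·δb/b)²) = √(0.00379 + 0.0145) = 0.135, so δp = 3.8e+05.
Q = p + q: δQ = √(δp² + δq²) = √(1.45e+11 + 2.4e+09) = 3.83e+05
Q = 3.9e+06, so δQ/Q = 3.83e+05/3.9e+06 = 0.0984.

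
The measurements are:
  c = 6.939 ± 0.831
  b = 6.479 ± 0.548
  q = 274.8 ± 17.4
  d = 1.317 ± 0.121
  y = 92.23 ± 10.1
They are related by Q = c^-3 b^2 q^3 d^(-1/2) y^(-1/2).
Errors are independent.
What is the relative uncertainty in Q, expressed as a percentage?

44.6%

Q is a product of powers, so relative uncertainties combine in quadrature:
  (-3·δc/c)² = (-3×0.120)² = 0.129;  (2·δb/b)² = (2×0.0846)² = 0.0286;  (3·δq/q)² = (3×0.0633)² = 0.0361;  (−½·δd/d)² = (-0.5×0.0919)² = 0.00211;  (−½·δy/y)² = (-0.5×0.110)² = 0.00300
δQ/Q = √(0.199) = 0.446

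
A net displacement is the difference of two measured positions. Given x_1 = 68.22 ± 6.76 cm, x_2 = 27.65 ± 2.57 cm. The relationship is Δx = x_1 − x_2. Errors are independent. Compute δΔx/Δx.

Sums and differences: (δΔx)² = Σ (cᵢ δxᵢ)².
  (δx_1)² = 45.7;  (δx_2)² = 6.60
δΔx = √(52.3) = 7.23 cm
Δx = 40.57 cm, so δΔx/Δx = 7.23/40.57 = 0.178.

0.178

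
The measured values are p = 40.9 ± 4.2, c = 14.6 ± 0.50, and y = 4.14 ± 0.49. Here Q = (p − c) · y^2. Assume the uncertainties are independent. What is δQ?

129

Let u = p − c = 26.3. δu = √(δp² + δc²) = √(17.6 + 0.250) = 4.23, so δu/u = 0.161.
Q is then a monomial in u, y:
δQ/Q = √((δu/u)² + (2·δy/y)²) = √(0.0259 + 0.0560) = 0.286
Q = 451, so δQ = 0.286 × 451 = 129.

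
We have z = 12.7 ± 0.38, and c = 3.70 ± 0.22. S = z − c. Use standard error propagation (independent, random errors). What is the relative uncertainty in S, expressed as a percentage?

4.88%

Sums and differences: (δS)² = Σ (cᵢ δxᵢ)².
  (δz)² = 0.144;  (δc)² = 0.0484
δS = √(0.193) = 0.439
S = 9.00, so δS/S = 0.439/9.00 = 0.0488.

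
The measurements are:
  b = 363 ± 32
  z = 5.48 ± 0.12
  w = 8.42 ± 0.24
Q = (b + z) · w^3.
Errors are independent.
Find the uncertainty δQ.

Let u = b + z = 368. δu = √(δb² + δz²) = √(1020 + 0.0144) = 32.0, so δu/u = 0.0868.
Q is then a monomial in u, w:
δQ/Q = √((δu/u)² + (3·δw/w)²) = √(0.00754 + 0.00731) = 0.122
Q = 2.2e+05, so δQ = 0.122 × 2.2e+05 = 26800.

26800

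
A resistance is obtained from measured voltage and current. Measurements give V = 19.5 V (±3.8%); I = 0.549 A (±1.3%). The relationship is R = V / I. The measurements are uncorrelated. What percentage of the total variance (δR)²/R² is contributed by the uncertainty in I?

10.5%

(δR/R)² = (1·δV/V)² + (-1·δI/I)²
  V term: (1×0.0380)² = 0.00144
  I term: (-1×0.0130)² = 0.000169
Total = 0.00161. Share from I = 0.000169/0.00161 = 0.105.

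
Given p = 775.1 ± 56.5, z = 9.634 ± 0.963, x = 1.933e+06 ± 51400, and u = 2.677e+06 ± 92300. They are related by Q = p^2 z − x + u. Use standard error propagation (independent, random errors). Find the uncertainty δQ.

1.03e+06

Let w = p^2·z = 5.788e+06. δw/w = √((2·δp/p)² + (1·δz/z)²) = √(0.0213 + 0.00999) = 0.177, so δw = 1.02e+06.
Q = w − x + u: δQ = √(δw² + δx² + δu²) = √(1.05e+12 + 2.64e+09 + 8.52e+09) = 1.03e+06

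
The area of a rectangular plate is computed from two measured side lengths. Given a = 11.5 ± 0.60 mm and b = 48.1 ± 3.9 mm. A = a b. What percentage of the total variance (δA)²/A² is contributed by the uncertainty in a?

(δA/A)² = (1·δa/a)² + (1·δb/b)²
  a term: (1×0.0522)² = 0.00272
  b term: (1×0.0811)² = 0.00657
Total = 0.00930. Share from a = 0.00272/0.00930 = 0.293.

29.3%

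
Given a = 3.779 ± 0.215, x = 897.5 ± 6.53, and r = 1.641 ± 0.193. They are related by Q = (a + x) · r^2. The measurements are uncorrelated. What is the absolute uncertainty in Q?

571

Let u = a + x = 901.3. δu = √(δa² + δx²) = √(0.0462 + 42.6) = 6.53, so δu/u = 0.00725.
Q is then a monomial in u, r:
δQ/Q = √((δu/u)² + (2·δr/r)²) = √(5.26e-05 + 0.0553) = 0.235
Q = 2427, so δQ = 0.235 × 2427 = 571.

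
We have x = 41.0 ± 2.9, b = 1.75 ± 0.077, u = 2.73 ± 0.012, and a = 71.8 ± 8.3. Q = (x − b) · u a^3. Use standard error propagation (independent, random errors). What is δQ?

Let w = x − b = 39.2. δw = √(δx² + δb²) = √(8.41 + 0.00593) = 2.90, so δw/w = 0.0739.
Q is then a monomial in w, u, a:
δQ/Q = √((δw/w)² + (1·δu/u)² + (3·δa/a)²) = √(0.00546 + 1.93e-05 + 0.120) = 0.355
Q = 3.97e+07, so δQ = 0.355 × 3.97e+07 = 1.41e+07.

1.41e+07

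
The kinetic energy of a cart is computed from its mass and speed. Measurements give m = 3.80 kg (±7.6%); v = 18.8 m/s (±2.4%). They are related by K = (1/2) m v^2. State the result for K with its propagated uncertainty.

Products/powers → add relative errors in quadrature, weighted by exponent:
  (1·δm/m)² = (1×0.0760)² = 0.00578;  (2·δv/v)² = (2×0.0240)² = 0.00230
δK/K = √(0.00808) = 0.0899
K = 672 J, so δK = 0.0899 × 672 = 60.4 J.

672 ± 60.4 J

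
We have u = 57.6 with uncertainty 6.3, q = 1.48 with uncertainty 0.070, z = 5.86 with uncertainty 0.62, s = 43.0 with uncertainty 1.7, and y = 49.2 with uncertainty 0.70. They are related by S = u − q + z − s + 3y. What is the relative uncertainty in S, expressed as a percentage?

4.13%

For a sum/difference, combine absolute errors in quadrature:
  (δu)² = 39.7;  (δq)² = 0.00490;  (δz)² = 0.384;  (δs)² = 2.89;  (3·δy)² = 4.41
δS = √(47.4) = 6.88
S = 167, so δS/S = 6.88/167 = 0.0413.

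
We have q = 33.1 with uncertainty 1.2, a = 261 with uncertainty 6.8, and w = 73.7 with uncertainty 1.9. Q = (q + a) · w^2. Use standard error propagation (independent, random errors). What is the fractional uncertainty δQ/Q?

Let u = q + a = 294. δu = √(δq² + δa²) = √(1.44 + 46.2) = 6.91, so δu/u = 0.0235.
Q is then a monomial in u, w:
δQ/Q = √((δu/u)² + (2·δw/w)²) = √(0.000551 + 0.00266) = 0.0567

0.0567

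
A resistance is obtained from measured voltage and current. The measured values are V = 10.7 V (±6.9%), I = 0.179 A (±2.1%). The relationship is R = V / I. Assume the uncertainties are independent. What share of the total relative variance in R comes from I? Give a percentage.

8.48%

(δR/R)² = (1·δV/V)² + (-1·δI/I)²
  V term: (1×0.0690)² = 0.00476
  I term: (-1×0.0210)² = 0.000441
Total = 0.00520. Share from I = 0.000441/0.00520 = 0.0848.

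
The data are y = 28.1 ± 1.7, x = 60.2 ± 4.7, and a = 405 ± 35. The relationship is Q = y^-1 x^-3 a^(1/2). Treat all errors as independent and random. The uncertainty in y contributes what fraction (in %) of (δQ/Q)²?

(δQ/Q)² = (-1·δy/y)² + (-3·δx/x)² + (½·δa/a)²
  y term: (-1×0.0605)² = 0.00366
  x term: (-3×0.0781)² = 0.0549
  a term: (0.5×0.0864)² = 0.00187
Total = 0.0604. Share from y = 0.00366/0.0604 = 0.0606.

6.06%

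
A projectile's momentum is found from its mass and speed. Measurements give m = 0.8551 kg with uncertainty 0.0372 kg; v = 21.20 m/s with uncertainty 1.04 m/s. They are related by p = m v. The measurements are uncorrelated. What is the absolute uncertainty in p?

Products/powers → add relative errors in quadrature, weighted by exponent:
  (1·δm/m)² = (1×0.0435)² = 0.00189;  (1·δv/v)² = (1×0.0491)² = 0.00241
δp/p = √(0.00430) = 0.0656
p = 18.13 kg·m/s, so δp = 0.0656 × 18.13 = 1.19 kg·m/s.

1.19 kg·m/s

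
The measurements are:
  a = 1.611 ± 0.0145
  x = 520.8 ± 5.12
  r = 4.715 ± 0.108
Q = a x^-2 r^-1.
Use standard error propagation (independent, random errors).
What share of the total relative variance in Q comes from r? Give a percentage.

52.9%

(δQ/Q)² = (1·δa/a)² + (-2·δx/x)² + (-1·δr/r)²
  a term: (1×0.00900)² = 8.1e-05
  x term: (-2×0.00983)² = 0.000387
  r term: (-1×0.0229)² = 0.000525
Total = 0.000992. Share from r = 0.000525/0.000992 = 0.529.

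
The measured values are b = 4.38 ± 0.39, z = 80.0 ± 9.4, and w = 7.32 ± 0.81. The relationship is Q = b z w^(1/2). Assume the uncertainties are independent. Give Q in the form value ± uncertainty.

948 ± 149

Relative error in a monomial: (δQ/Q)² = Σ (nᵢ · δxᵢ/xᵢ)².
  (1·δb/b)² = (1×0.0890)² = 0.00793;  (1·δz/z)² = (1×0.118)² = 0.0138;  (½·δw/w)² = (0.5×0.111)² = 0.00306
δQ/Q = √(0.0248) = 0.157
Q = 948, so δQ = 0.157 × 948 = 149.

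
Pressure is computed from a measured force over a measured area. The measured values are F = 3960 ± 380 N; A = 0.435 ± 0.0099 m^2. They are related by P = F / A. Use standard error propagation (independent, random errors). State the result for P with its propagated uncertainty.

P is a product of powers, so relative uncertainties combine in quadrature:
  (1·δF/F)² = (1×0.0960)² = 0.00921;  (-1·δA/A)² = (-1×0.0228)² = 0.000518
δP/P = √(0.00973) = 0.0986
P = 9100 Pa, so δP = 0.0986 × 9100 = 898 Pa.

9100 ± 898 Pa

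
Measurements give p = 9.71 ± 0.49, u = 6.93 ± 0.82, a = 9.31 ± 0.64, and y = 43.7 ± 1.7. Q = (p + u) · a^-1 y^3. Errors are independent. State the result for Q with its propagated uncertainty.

Let w = p + u = 16.6. δw = √(δp² + δu²) = √(0.240 + 0.672) = 0.955, so δw/w = 0.0574.
Q is then a monomial in w, a, y:
δQ/Q = √((δw/w)² + (-1·δa/a)² + (3·δy/y)²) = √(0.00330 + 0.00473 + 0.0136) = 0.147
Q = 1.49e+05, so δQ = 0.147 × 1.49e+05 = 21900.

(1.49 ± 0.219) × 10^5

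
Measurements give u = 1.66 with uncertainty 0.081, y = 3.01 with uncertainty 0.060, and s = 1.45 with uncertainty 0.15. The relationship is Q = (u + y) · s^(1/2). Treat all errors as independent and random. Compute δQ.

Let w = u + y = 4.67. δw = √(δu² + δy²) = √(0.00656 + 0.00360) = 0.101, so δw/w = 0.0216.
Q is then a monomial in w, s:
δQ/Q = √((δw/w)² + (½·δs/s)²) = √(0.000466 + 0.00268) = 0.0560
Q = 5.62, so δQ = 0.0560 × 5.62 = 0.315.

0.315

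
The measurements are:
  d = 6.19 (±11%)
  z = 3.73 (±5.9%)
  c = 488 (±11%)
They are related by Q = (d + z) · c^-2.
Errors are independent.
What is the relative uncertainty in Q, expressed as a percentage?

Let u = d + z = 9.92. δu = √(δd² + δz²) = √(0.464 + 0.0484) = 0.716, so δu/u = 0.0721.
Q is then a monomial in u, c:
δQ/Q = √((δu/u)² + (-2·δc/c)²) = √(0.00520 + 0.0484) = 0.232

23.2%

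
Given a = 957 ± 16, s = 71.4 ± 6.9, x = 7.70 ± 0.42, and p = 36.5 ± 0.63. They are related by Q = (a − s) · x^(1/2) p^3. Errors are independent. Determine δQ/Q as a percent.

Let u = a − s = 886. δu = √(δa² + δs²) = √(256 + 47.6) = 17.4, so δu/u = 0.0197.
Q is then a monomial in u, x, p:
δQ/Q = √((δu/u)² + (½·δx/x)² + (3·δp/p)²) = √(0.000387 + 0.000744 + 0.00268) = 0.0617

6.17%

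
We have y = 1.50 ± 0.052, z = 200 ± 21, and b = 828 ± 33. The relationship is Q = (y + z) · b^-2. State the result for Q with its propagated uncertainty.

(2.94 ± 0.386) × 10^-4

Let u = y + z = 202. δu = √(δy² + δz²) = √(0.00270 + 441) = 21.0, so δu/u = 0.104.
Q is then a monomial in u, b:
δQ/Q = √((δu/u)² + (-2·δb/b)²) = √(0.0109 + 0.00635) = 0.131
Q = 0.000294, so δQ = 0.131 × 0.000294 = 3.86e-05.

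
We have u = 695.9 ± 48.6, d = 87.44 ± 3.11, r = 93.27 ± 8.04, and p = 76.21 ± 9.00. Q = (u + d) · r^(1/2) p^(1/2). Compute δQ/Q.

0.0960

Let w = u + d = 783.3. δw = √(δu² + δd²) = √(2360 + 9.67) = 48.7, so δw/w = 0.0622.
Q is then a monomial in w, r, p:
δQ/Q = √((δw/w)² + (½·δr/r)² + (½·δp/p)²) = √(0.00386 + 0.00186 + 0.00349) = 0.0960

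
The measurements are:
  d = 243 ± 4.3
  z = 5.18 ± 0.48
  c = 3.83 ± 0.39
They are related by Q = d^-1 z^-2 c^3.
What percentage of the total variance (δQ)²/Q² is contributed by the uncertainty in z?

26.8%

(δQ/Q)² = (-1·δd/d)² + (-2·δz/z)² + (3·δc/c)²
  d term: (-1×0.0177)² = 0.000313
  z term: (-2×0.0927)² = 0.0343
  c term: (3×0.102)² = 0.0933
Total = 0.128. Share from z = 0.0343/0.128 = 0.268.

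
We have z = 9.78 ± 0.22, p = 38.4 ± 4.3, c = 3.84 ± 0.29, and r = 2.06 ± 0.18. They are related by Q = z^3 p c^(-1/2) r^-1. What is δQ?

Products/powers → add relative errors in quadrature, weighted by exponent:
  (3·δz/z)² = (3×0.0225)² = 0.00455;  (1·δp/p)² = (1×0.112)² = 0.0125;  (−½·δc/c)² = (-0.5×0.0755)² = 0.00143;  (-1·δr/r)² = (-1×0.0874)² = 0.00764
δQ/Q = √(0.0262) = 0.162
Q = 8900, so δQ = 0.162 × 8900 = 1440.

1440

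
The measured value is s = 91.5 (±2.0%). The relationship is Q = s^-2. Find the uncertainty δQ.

Each factor contributes (exponent × relative error)² to (δQ/Q)²:
  (-2·δs/s)² = (-2×0.0200)² = 0.00160
δQ/Q = √(0.00160) = 0.0400
Q = 0.000119, so δQ = 0.0400 × 0.000119 = 4.78e-06.

4.78e-06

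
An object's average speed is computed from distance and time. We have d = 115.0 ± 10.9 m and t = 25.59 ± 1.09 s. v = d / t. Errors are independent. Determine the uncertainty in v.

0.467 m/s

Since v is a product/quotient, work with relative uncertainties:
  (1·δd/d)² = (1×0.0948)² = 0.00898;  (-1·δt/t)² = (-1×0.0426)² = 0.00181
δv/v = √(0.0108) = 0.104
v = 4.494 m/s, so δv = 0.104 × 4.494 = 0.467 m/s.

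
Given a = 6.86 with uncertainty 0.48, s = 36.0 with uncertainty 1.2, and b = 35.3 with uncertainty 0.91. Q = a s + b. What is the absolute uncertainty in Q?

Let p = a·s = 247. δp/p = √((1·δa/a)² + (1·δs/s)²) = √(0.00490 + 0.00111) = 0.0775, so δp = 19.1.
Q = p + b: δQ = √(δp² + δb²) = √(366 + 0.828) = 19.2

19.2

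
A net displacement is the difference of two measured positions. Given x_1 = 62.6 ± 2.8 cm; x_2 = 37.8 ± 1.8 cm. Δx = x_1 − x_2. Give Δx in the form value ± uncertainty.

Absolute uncertainties add in quadrature for a linear combination:
  (δx_1)² = 7.84;  (δx_2)² = 3.24
δΔx = √(11.1) = 3.33 cm
Δx = 24.8 cm.

24.8 ± 3.33 cm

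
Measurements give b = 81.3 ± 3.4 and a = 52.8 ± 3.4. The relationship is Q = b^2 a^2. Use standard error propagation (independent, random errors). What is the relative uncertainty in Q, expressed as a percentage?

15.4%

Each factor contributes (exponent × relative error)² to (δQ/Q)²:
  (2·δb/b)² = (2×0.0418)² = 0.00700;  (2·δa/a)² = (2×0.0644)² = 0.0166
δQ/Q = √(0.0236) = 0.154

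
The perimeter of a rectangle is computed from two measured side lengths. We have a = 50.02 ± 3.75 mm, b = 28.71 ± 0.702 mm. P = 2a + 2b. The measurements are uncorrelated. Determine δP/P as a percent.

4.85%

Absolute uncertainties add in quadrature for a linear combination:
  (2·δa)² = 56.2;  (2·δb)² = 1.97
δP = √(58.2) = 7.63 mm
P = 157.5 mm, so δP/P = 7.63/157.5 = 0.0485.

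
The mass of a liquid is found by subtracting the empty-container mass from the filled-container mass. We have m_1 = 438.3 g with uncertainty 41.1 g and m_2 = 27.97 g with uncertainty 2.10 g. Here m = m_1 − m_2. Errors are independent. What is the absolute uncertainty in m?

Absolute uncertainties add in quadrature for a linear combination:
  (δm_1)² = 1690;  (δm_2)² = 4.41
δm = √(1690) = 41.2 g

41.2 g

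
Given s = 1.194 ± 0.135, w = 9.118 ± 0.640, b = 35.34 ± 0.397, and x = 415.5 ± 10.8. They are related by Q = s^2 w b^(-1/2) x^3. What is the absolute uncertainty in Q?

3.91e+07

For a monomial Q ∝ s^2, w, b^(-1/2), x^3, fractional errors add in quadrature:
  (2·δs/s)² = (2×0.113)² = 0.0511;  (1·δw/w)² = (1×0.0702)² = 0.00493;  (−½·δb/b)² = (-0.5×0.0112)² = 3.15e-05;  (3·δx/x)² = (3×0.0260)² = 0.00608
δQ/Q = √(0.0622) = 0.249
Q = 1.569e+08, so δQ = 0.249 × 1.569e+08 = 3.91e+07.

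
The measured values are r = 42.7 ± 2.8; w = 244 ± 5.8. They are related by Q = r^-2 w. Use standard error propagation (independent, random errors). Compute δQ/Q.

0.133

Products/powers → add relative errors in quadrature, weighted by exponent:
  (-2·δr/r)² = (-2×0.0656)² = 0.0172;  (1·δw/w)² = (1×0.0238)² = 0.000565
δQ/Q = √(0.0178) = 0.133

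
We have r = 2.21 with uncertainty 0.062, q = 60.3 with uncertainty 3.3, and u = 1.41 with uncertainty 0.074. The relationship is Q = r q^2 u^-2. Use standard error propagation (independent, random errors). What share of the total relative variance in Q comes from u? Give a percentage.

46.3%

(δQ/Q)² = (1·δr/r)² + (2·δq/q)² + (-2·δu/u)²
  r term: (1×0.0281)² = 0.000787
  q term: (2×0.0547)² = 0.0120
  u term: (-2×0.0525)² = 0.0110
Total = 0.0238. Share from u = 0.0110/0.0238 = 0.463.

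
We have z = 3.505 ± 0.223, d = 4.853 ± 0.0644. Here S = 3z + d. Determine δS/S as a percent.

Each term contributes (cᵢ δxᵢ)² to (δS)²:
  (3·δz)² = 0.448;  (δd)² = 0.00415
δS = √(0.452) = 0.672
S = 15.37, so δS/S = 0.672/15.37 = 0.0437.

4.37%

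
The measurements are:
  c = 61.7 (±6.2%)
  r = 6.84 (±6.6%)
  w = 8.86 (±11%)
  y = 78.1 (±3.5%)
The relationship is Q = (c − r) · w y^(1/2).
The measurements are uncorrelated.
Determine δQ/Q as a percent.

13.2%

Let u = c − r = 54.9. δu = √(δc² + δr²) = √(14.6 + 0.204) = 3.85, so δu/u = 0.0702.
Q is then a monomial in u, w, y:
δQ/Q = √((δu/u)² + (1·δw/w)² + (½·δy/y)²) = √(0.00493 + 0.0121 + 0.000306) = 0.132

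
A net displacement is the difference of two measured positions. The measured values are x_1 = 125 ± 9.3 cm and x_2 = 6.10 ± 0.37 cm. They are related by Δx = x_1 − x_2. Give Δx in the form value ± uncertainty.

119 ± 9.31 cm

Sums and differences: (δΔx)² = Σ (cᵢ δxᵢ)².
  (δx_1)² = 86.5;  (δx_2)² = 0.137
δΔx = √(86.6) = 9.31 cm
Δx = 119 cm.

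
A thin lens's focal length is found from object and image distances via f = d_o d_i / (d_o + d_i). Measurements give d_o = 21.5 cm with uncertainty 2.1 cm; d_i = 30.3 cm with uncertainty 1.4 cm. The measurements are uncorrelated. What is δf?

0.758 cm

∂f/∂d_o = (d_i/(d_o+d_i))² = 0.342;  ∂f/∂d_i = (d_o/(d_o+d_i))² = 0.172
δf = √((∂f/∂d_o · δd_o)² + (∂f/∂d_i · δd_i)²) = √(0.516 + 0.0582) = 0.758 cm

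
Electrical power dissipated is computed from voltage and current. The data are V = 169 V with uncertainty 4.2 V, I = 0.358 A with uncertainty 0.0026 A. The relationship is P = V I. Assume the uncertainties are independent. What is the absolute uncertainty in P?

Since P is a product/quotient, work with relative uncertainties:
  (1·δV/V)² = (1×0.0249)² = 0.000618;  (1·δI/I)² = (1×0.00726)² = 5.27e-05
δP/P = √(0.000670) = 0.0259
P = 60.5 W, so δP = 0.0259 × 60.5 = 1.57 W.

1.57 W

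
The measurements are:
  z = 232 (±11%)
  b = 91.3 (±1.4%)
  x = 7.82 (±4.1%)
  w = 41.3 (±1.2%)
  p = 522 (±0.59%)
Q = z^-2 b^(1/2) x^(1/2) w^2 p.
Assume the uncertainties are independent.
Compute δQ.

98.3

Q is a product of powers, so relative uncertainties combine in quadrature:
  (-2·δz/z)² = (-2×0.110)² = 0.0484;  (½·δb/b)² = (0.5×0.0140)² = 4.9e-05;  (½·δx/x)² = (0.5×0.0410)² = 0.000420;  (2·δw/w)² = (2×0.0120)² = 0.000576;  (1·δp/p)² = (1×0.00590)² = 3.48e-05
δQ/Q = √(0.0495) = 0.222
Q = 442, so δQ = 0.222 × 442 = 98.3.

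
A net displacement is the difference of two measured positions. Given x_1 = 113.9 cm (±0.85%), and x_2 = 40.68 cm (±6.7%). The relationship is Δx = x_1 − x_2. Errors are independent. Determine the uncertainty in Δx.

For a sum/difference, combine absolute errors in quadrature:
  (δx_1)² = 0.937;  (δx_2)² = 7.43
δΔx = √(8.37) = 2.89 cm

2.89 cm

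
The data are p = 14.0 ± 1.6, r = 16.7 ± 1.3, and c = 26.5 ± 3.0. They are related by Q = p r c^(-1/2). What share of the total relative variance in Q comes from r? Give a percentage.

27.1%

(δQ/Q)² = (1·δp/p)² + (1·δr/r)² + (−½·δc/c)²
  p term: (1×0.114)² = 0.0131
  r term: (1×0.0778)² = 0.00606
  c term: (-0.5×0.113)² = 0.00320
Total = 0.0223. Share from r = 0.00606/0.0223 = 0.271.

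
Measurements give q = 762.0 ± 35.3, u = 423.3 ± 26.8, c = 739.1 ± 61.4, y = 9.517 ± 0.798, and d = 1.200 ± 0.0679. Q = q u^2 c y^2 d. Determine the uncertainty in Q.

Since Q is a product/quotient, work with relative uncertainties:
  (1·δq/q)² = (1×0.0463)² = 0.00215;  (2·δu/u)² = (2×0.0633)² = 0.0160;  (1·δc/c)² = (1×0.0831)² = 0.00690;  (2·δy/y)² = (2×0.0838)² = 0.0281;  (1·δd/d)² = (1×0.0566)² = 0.00320
δQ/Q = √(0.0564) = 0.237
Q = 1.097e+13, so δQ = 0.237 × 1.097e+13 = 2.6e+12.

2.6e+12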